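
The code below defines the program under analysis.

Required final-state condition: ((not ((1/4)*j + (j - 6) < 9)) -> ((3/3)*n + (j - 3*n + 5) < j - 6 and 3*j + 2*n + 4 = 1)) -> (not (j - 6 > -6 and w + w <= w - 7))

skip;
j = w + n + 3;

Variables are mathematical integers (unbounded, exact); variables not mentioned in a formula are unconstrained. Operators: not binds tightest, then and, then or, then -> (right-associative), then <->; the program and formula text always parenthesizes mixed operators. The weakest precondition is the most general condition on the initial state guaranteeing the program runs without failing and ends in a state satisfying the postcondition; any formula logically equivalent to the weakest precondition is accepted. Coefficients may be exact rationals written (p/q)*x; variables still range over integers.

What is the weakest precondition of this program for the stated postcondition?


Working backward. After the program, the postcondition ((not ((1/4)*j + (j - 6) < 9)) -> ((3/3)*n + (j - 3*n + 5) < j - 6 and 3*j + 2*n + 4 = 1)) -> (not (j - 6 > -6 and w + w <= w - 7)) must hold; in canonical form it is ((not ((5/4)*j < 15)) -> (2*n > 11 and 3*j + 2*n = -3)) -> (not (j > 0 and w <= -7)).
Before j := w + n + 3: ((not ((5/4)*n + (5/4)*w < 45/4)) -> (2*n > 11 and 5*n + 3*w = -12)) -> (not (n + w > -3 and w <= -7))
Before skip: ((not ((5/4)*n + (5/4)*w < 45/4)) -> (2*n > 11 and 5*n + 3*w = -12)) -> (not (n + w > -3 and w <= -7))
Answer: WP = ((not ((5/4)*n + (5/4)*w < 45/4)) -> (2*n > 11 and 5*n + 3*w = -12)) -> (not (n + w > -3 and w <= -7))


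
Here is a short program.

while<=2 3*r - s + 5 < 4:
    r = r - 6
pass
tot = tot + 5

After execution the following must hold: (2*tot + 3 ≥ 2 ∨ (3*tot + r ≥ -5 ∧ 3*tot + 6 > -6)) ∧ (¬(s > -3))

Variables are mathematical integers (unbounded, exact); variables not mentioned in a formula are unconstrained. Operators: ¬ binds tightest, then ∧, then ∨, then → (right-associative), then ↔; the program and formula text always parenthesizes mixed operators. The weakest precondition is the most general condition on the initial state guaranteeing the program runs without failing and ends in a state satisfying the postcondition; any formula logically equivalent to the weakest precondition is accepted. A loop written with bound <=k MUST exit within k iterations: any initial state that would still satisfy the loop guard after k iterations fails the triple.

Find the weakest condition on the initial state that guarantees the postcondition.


Working backward. After the program, the postcondition (2*tot + 3 ≥ 2 ∨ (3*tot + r ≥ -5 ∧ 3*tot + 6 > -6)) ∧ (¬(s > -3)) must hold; in canonical form it is (2*tot ≥ -1 ∨ (r + 3*tot ≥ -5 ∧ 3*tot > -12)) ∧ (¬(s > -3)).
Before tot := tot + 5: (2*tot ≥ -11 ∨ (r + 3*tot ≥ -20 ∧ 3*tot > -27)) ∧ (¬(s > -3))
Before skip: (2*tot ≥ -11 ∨ (r + 3*tot ≥ -20 ∧ 3*tot > -27)) ∧ (¬(s > -3))
Before the loop (bound <=2), unroll the exhaustion recursion (WP_0 = exit-now case; WP_j = one more guarded iteration, up to j = 2):
  WP_0: (¬(3*r < s - 1)) ∧ (2*tot ≥ -11 ∨ (r + 3*tot ≥ -20 ∧ 3*tot > -27)) ∧ (¬(s > -3))
  WP_1: (3*r < s - 1 → ((¬(3*r < s + 17)) ∧ (2*tot ≥ -11 ∨ (r + 3*tot ≥ -14 ∧ 3*tot > -27)) ∧ (¬(s > -3)))) ∧ ((¬(3*r < s - 1)) → ((2*tot ≥ -11 ∨ (r + 3*tot ≥ -20 ∧ 3*tot > -27)) ∧ (¬(s > -3))))
  WP_2: (3*r < s - 1 → ((3*r < s + 17 → ((¬(3*r < s + 35)) ∧ (2*tot ≥ -11 ∨ (r + 3*tot ≥ -8 ∧ 3*tot > -27)) ∧ (¬(s > -3)))) ∧ ((¬(3*r < s + 17)) → ((2*tot ≥ -11 ∨ (r + 3*tot ≥ -14 ∧ 3*tot > -27)) ∧ (¬(s > -3)))))) ∧ ((¬(3*r < s - 1)) → ((2*tot ≥ -11 ∨ (r + 3*tot ≥ -20 ∧ 3*tot > -27)) ∧ (¬(s > -3))))
So before the loop: (3*r < s - 1 → ((3*r < s + 17 → ((¬(3*r < s + 35)) ∧ (2*tot ≥ -11 ∨ (r + 3*tot ≥ -8 ∧ 3*tot > -27)) ∧ (¬(s > -3)))) ∧ ((¬(3*r < s + 17)) → ((2*tot ≥ -11 ∨ (r + 3*tot ≥ -14 ∧ 3*tot > -27)) ∧ (¬(s > -3)))))) ∧ ((¬(3*r < s - 1)) → ((2*tot ≥ -11 ∨ (r + 3*tot ≥ -20 ∧ 3*tot > -27)) ∧ (¬(s > -3))))
Answer: WP = (3*r < s - 1 → ((3*r < s + 17 → ((¬(3*r < s + 35)) ∧ (2*tot ≥ -11 ∨ (r + 3*tot ≥ -8 ∧ 3*tot > -27)) ∧ (¬(s > -3)))) ∧ ((¬(3*r < s + 17)) → ((2*tot ≥ -11 ∨ (r + 3*tot ≥ -14 ∧ 3*tot > -27)) ∧ (¬(s > -3)))))) ∧ ((¬(3*r < s - 1)) → ((2*tot ≥ -11 ∨ (r + 3*tot ≥ -20 ∧ 3*tot > -27)) ∧ (¬(s > -3))))


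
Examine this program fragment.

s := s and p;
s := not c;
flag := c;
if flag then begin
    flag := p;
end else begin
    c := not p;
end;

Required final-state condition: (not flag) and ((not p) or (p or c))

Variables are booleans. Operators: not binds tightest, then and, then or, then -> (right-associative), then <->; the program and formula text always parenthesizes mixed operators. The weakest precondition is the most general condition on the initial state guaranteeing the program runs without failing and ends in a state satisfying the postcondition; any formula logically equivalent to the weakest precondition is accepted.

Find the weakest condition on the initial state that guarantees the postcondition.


Working backward. After the program, the postcondition (not flag) and ((not p) or (p or c)) must hold; in canonical form it is not flag.
Then branch requires not p; else branch requires not flag.
Before the if: flag -> (not p)
Before flag := c: c -> (not p)
Before s := not c: c -> (not p)
Before s := s and p: c -> (not p)
Answer: WP = c -> (not p)


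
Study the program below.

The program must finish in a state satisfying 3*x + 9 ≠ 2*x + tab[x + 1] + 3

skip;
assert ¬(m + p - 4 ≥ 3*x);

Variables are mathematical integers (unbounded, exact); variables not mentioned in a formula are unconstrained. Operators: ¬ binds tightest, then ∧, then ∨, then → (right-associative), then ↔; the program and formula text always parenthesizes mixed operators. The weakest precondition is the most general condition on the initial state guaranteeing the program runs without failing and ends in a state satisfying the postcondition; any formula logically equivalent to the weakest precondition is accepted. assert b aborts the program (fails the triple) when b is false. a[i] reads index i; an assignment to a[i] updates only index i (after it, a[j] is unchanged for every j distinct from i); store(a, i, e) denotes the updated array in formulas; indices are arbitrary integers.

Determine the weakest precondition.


Working backward. After the program, the postcondition 3*x + 9 ≠ 2*x + tab[x + 1] + 3 must hold; in canonical form it is x ≠ tab[x + 1] - 6.
Before assert ¬(m + p - 4 ≥ 3*x): (¬(m + p ≥ 3*x + 4)) ∧ x ≠ tab[x + 1] - 6
Before skip: (¬(m + p ≥ 3*x + 4)) ∧ x ≠ tab[x + 1] - 6
Answer: WP = (¬(m + p ≥ 3*x + 4)) ∧ x ≠ tab[x + 1] - 6


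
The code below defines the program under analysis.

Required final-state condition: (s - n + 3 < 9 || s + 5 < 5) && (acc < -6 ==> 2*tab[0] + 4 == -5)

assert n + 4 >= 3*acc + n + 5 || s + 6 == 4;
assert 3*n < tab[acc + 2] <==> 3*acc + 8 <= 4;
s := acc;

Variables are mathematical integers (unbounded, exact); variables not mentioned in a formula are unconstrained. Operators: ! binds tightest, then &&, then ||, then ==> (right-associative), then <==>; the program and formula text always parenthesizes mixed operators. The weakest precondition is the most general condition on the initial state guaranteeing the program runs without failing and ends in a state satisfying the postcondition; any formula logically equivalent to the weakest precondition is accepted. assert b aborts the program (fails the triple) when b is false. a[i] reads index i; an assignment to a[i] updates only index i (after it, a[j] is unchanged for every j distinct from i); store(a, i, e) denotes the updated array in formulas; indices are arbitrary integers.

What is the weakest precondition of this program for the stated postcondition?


Working backward. After the program, the postcondition (s - n + 3 < 9 || s + 5 < 5) && (acc < -6 ==> 2*tab[0] + 4 == -5) must hold; in canonical form it is (s < n + 6 || s < 0) && (acc < -6 ==> 2*tab[0] == -9).
Before s := acc: (acc < n + 6 || acc < 0) && (acc < -6 ==> 2*tab[0] == -9)
Before assert 3*n < tab[acc + 2] <==> 3*acc + 8 <= 4: (3*n < tab[acc + 2] <==> 3*acc <= -4) && (acc < n + 6 || acc < 0) && (acc < -6 ==> 2*tab[0] == -9)
Before assert n + 4 >= 3*acc + n + 5 || s + 6 == 4: (3*acc <= -1 || s == -2) && (3*n < tab[acc + 2] <==> 3*acc <= -4) && (acc < n + 6 || acc < 0) && (acc < -6 ==> 2*tab[0] == -9)
Answer: WP = (3*acc <= -1 || s == -2) && (3*n < tab[acc + 2] <==> 3*acc <= -4) && (acc < n + 6 || acc < 0) && (acc < -6 ==> 2*tab[0] == -9)


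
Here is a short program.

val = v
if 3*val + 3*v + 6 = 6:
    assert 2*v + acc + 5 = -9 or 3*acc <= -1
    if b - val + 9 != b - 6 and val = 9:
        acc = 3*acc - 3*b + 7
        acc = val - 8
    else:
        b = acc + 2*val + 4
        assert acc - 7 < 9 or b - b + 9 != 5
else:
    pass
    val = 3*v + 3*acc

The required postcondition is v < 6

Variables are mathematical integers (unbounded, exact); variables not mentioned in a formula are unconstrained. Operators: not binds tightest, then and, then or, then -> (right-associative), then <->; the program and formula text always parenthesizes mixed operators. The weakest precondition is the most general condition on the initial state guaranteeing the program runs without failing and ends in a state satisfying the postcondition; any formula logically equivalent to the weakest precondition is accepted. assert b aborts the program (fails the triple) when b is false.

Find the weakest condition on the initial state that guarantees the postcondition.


Working backward. After the program, v < 6 must hold.
Then branch requires (acc + 2*v = -14 or 3*acc <= -1) and ((val != 15 and val = 9) -> v < 6) and ((not (val != 15 and val = 9)) -> v < 6); else branch requires v < 6.
Before the if: (3*v + 3*val = 0 -> ((acc + 2*v = -14 or 3*acc <= -1) and ((val != 15 and val = 9) -> v < 6) and ((not (val != 15 and val = 9)) -> v < 6))) and ((not (3*v + 3*val = 0)) -> v < 6)
Before val := v: (6*v = 0 -> ((acc + 2*v = -14 or 3*acc <= -1) and ((v != 15 and v = 9) -> v < 6) and ((not (v != 15 and v = 9)) -> v < 6))) and ((not (6*v = 0)) -> v < 6)
Answer: WP = (6*v = 0 -> ((acc + 2*v = -14 or 3*acc <= -1) and ((v != 15 and v = 9) -> v < 6) and ((not (v != 15 and v = 9)) -> v < 6))) and ((not (6*v = 0)) -> v < 6)


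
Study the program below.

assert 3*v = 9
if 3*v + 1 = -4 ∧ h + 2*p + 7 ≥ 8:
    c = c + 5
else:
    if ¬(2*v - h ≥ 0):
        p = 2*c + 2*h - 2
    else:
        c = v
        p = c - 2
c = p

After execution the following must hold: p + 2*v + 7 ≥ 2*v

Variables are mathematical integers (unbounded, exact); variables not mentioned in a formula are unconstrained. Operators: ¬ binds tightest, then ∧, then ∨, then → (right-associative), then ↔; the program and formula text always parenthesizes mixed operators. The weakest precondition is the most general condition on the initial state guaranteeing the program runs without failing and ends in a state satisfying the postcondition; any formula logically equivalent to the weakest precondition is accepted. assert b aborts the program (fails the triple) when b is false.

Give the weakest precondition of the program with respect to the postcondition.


Working backward. After the program, the postcondition p + 2*v + 7 ≥ 2*v must hold; in canonical form it is p ≥ -7.
Before c := p: p ≥ -7
Then branch requires p ≥ -7; else branch requires ((¬(2*v ≥ h)) → 2*c + 2*h ≥ -5) ∧ (2*v ≥ h → v ≥ -5).
Before the if: ((3*v = -5 ∧ h + 2*p ≥ 1) → p ≥ -7) ∧ ((¬(3*v = -5 ∧ h + 2*p ≥ 1)) → (((¬(2*v ≥ h)) → 2*c + 2*h ≥ -5) ∧ (2*v ≥ h → v ≥ -5)))
Before assert 3*v = 9: 3*v = 9 ∧ ((3*v = -5 ∧ h + 2*p ≥ 1) → p ≥ -7) ∧ ((¬(3*v = -5 ∧ h + 2*p ≥ 1)) → (((¬(2*v ≥ h)) → 2*c + 2*h ≥ -5) ∧ (2*v ≥ h → v ≥ -5)))
Answer: WP = 3*v = 9 ∧ ((3*v = -5 ∧ h + 2*p ≥ 1) → p ≥ -7) ∧ ((¬(3*v = -5 ∧ h + 2*p ≥ 1)) → (((¬(2*v ≥ h)) → 2*c + 2*h ≥ -5) ∧ (2*v ≥ h → v ≥ -5)))


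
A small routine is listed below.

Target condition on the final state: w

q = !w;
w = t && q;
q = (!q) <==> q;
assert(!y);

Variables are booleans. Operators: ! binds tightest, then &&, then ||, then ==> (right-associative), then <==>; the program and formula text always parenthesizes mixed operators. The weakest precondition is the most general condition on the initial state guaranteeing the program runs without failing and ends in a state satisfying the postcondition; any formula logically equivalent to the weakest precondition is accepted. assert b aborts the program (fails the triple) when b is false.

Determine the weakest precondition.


Working backward. After the program, w must hold.
Before assert !y: (!y) && w
Before q := (!q) <==> q: (!y) && w
Before w := t && q: (!y) && t && q
Before q := !w: (!y) && t && (!w)
Answer: WP = (!y) && t && (!w)


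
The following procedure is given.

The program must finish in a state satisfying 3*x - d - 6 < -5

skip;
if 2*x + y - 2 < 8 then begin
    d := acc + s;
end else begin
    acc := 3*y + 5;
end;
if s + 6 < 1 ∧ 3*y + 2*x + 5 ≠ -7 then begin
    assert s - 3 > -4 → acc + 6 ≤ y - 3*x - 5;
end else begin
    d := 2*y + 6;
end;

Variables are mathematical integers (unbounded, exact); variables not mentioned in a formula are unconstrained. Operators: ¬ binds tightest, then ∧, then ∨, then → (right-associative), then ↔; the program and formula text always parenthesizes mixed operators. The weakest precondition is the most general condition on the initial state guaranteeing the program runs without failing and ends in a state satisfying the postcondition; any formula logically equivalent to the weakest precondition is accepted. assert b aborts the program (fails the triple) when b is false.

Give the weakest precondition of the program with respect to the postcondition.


Working backward. After the program, the postcondition 3*x - d - 6 < -5 must hold; in canonical form it is 3*x < d + 1.
Then branch requires (s > -1 → acc + 3*x ≤ y - 11) ∧ 3*x < d + 1; else branch requires 3*x < 2*y + 7.
Before the if: ((s < -5 ∧ 2*x + 3*y ≠ -12) → ((s > -1 → acc + 3*x ≤ y - 11) ∧ 3*x < d + 1)) ∧ ((¬(s < -5 ∧ 2*x + 3*y ≠ -12)) → 3*x < 2*y + 7)
Then branch requires ((s < -5 ∧ 2*x + 3*y ≠ -12) → ((s > -1 → acc + 3*x ≤ y - 11) ∧ 3*x < acc + s + 1)) ∧ ((¬(s < -5 ∧ 2*x + 3*y ≠ -12)) → 3*x < 2*y + 7); else branch requires ((s < -5 ∧ 2*x + 3*y ≠ -12) → ((s > -1 → 3*x + 2*y ≤ -16) ∧ 3*x < d + 1)) ∧ ((¬(s < -5 ∧ 2*x + 3*y ≠ -12)) → 3*x < 2*y + 7).
Before the if: (2*x + y < 10 → (((s < -5 ∧ 2*x + 3*y ≠ -12) → ((s > -1 → acc + 3*x ≤ y - 11) ∧ 3*x < acc + s + 1)) ∧ ((¬(s < -5 ∧ 2*x + 3*y ≠ -12)) → 3*x < 2*y + 7))) ∧ ((¬(2*x + y < 10)) → (((s < -5 ∧ 2*x + 3*y ≠ -12) → ((s > -1 → 3*x + 2*y ≤ -16) ∧ 3*x < d + 1)) ∧ ((¬(s < -5 ∧ 2*x + 3*y ≠ -12)) → 3*x < 2*y + 7)))
Before skip: (2*x + y < 10 → (((s < -5 ∧ 2*x + 3*y ≠ -12) → ((s > -1 → acc + 3*x ≤ y - 11) ∧ 3*x < acc + s + 1)) ∧ ((¬(s < -5 ∧ 2*x + 3*y ≠ -12)) → 3*x < 2*y + 7))) ∧ ((¬(2*x + y < 10)) → (((s < -5 ∧ 2*x + 3*y ≠ -12) → ((s > -1 → 3*x + 2*y ≤ -16) ∧ 3*x < d + 1)) ∧ ((¬(s < -5 ∧ 2*x + 3*y ≠ -12)) → 3*x < 2*y + 7)))
Answer: WP = (2*x + y < 10 → (((s < -5 ∧ 2*x + 3*y ≠ -12) → ((s > -1 → acc + 3*x ≤ y - 11) ∧ 3*x < acc + s + 1)) ∧ ((¬(s < -5 ∧ 2*x + 3*y ≠ -12)) → 3*x < 2*y + 7))) ∧ ((¬(2*x + y < 10)) → (((s < -5 ∧ 2*x + 3*y ≠ -12) → ((s > -1 → 3*x + 2*y ≤ -16) ∧ 3*x < d + 1)) ∧ ((¬(s < -5 ∧ 2*x + 3*y ≠ -12)) → 3*x < 2*y + 7)))


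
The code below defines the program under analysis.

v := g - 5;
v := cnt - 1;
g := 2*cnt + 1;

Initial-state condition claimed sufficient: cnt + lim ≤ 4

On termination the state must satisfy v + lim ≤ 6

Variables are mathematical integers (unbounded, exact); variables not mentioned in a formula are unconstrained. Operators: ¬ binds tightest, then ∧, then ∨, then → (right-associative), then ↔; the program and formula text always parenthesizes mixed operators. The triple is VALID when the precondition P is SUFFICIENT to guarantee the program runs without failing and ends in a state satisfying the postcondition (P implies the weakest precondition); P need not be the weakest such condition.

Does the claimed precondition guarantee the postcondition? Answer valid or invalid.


Working backward. After the program, the postcondition v + lim ≤ 6 must hold; in canonical form it is lim + v ≤ 6.
Before g := 2*cnt + 1: lim + v ≤ 6
Before v := cnt - 1: cnt + lim ≤ 7
Before v := g - 5: cnt + lim ≤ 7
The weakest precondition is cnt + lim ≤ 7.
Check whether cnt + lim ≤ 4 implies it.
Every state satisfying the precondition satisfies the weakest precondition: the implication holds.
Answer: valid


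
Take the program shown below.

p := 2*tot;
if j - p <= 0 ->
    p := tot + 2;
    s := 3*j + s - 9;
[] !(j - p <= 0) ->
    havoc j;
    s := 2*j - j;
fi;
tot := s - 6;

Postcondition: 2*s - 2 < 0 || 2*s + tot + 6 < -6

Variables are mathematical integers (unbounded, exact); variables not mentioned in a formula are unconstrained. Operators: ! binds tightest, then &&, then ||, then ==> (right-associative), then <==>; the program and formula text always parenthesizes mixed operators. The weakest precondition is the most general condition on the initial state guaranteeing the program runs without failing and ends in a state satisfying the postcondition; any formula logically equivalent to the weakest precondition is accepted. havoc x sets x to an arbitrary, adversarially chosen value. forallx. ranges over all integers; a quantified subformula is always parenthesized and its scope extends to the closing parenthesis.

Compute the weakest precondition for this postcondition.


Working backward. After the program, the postcondition 2*s - 2 < 0 || 2*s + tot + 6 < -6 must hold; in canonical form it is 2*s < 2 || 2*s + tot < -12.
Before tot := s - 6: 2*s < 2 || 3*s < -6
Then branch requires 6*j + 2*s < 20 || 9*j + 3*s < 21; else branch requires forall j_1. (2*j_1 < 2 || 3*j_1 < -6).
Before the if: (j <= p ==> (6*j + 2*s < 20 || 9*j + 3*s < 21)) && ((!(j <= p)) ==> (forall j_1. (2*j_1 < 2 || 3*j_1 < -6)))
Before p := 2*tot: (j <= 2*tot ==> (6*j + 2*s < 20 || 9*j + 3*s < 21)) && ((!(j <= 2*tot)) ==> (forall j_1. (2*j_1 < 2 || 3*j_1 < -6)))
Answer: WP = (j <= 2*tot ==> (6*j + 2*s < 20 || 9*j + 3*s < 21)) && ((!(j <= 2*tot)) ==> (forall j_1. (2*j_1 < 2 || 3*j_1 < -6)))


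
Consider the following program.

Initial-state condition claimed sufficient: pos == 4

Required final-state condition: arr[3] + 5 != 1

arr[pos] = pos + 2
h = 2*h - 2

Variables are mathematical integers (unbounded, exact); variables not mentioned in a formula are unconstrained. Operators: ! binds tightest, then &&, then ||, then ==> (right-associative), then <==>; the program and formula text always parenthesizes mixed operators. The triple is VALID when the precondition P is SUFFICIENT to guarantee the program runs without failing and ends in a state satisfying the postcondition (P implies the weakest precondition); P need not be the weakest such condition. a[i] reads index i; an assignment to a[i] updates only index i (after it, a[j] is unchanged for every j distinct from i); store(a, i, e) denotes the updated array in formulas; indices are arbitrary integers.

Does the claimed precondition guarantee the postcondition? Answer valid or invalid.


Working backward. After the program, the postcondition arr[3] + 5 != 1 must hold; in canonical form it is arr[3] != -4.
Before h := 2*h - 2: arr[3] != -4
Before arr[pos] := pos + 2: store(arr, pos, pos + 2)[3] != -4
The weakest precondition is store(arr, pos, pos + 2)[3] != -4.
Check whether pos == 4 implies it.
Countermodel: at the initial state arr = {[3] = -4, [4] = -4, elsewhere -4}, pos = 4, the precondition holds but the weakest precondition fails.
Answer: invalid


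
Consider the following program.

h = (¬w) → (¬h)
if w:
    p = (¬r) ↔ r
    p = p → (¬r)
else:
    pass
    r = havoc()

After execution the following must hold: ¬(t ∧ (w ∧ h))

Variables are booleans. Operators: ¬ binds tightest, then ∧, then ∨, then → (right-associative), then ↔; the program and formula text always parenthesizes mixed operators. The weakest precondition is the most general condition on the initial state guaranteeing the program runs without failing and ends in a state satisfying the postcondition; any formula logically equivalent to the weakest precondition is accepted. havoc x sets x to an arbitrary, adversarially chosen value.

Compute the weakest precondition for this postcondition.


Working backward. After the program, the postcondition ¬(t ∧ (w ∧ h)) must hold; in canonical form it is ¬(t ∧ w ∧ h).
Then branch requires ¬(t ∧ w ∧ h); else branch requires ¬(t ∧ w ∧ h).
Before the if: (w → (¬(t ∧ w ∧ h))) ∧ ((¬w) → (¬(t ∧ w ∧ h)))
Before h := (¬w) → (¬h): (w → (¬(t ∧ w ∧ ((¬w) → (¬h))))) ∧ ((¬w) → (¬(t ∧ w ∧ ((¬w) → (¬h)))))
Answer: WP = (w → (¬(t ∧ w ∧ ((¬w) → (¬h))))) ∧ ((¬w) → (¬(t ∧ w ∧ ((¬w) → (¬h)))))


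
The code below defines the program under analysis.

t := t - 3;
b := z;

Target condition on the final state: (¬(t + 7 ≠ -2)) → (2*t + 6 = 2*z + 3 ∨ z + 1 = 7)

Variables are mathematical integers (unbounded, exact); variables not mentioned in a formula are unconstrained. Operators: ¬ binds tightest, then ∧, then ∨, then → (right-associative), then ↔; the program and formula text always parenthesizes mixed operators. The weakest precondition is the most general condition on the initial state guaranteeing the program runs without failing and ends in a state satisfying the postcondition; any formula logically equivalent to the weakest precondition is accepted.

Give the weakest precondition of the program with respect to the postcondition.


Working backward. After the program, the postcondition (¬(t + 7 ≠ -2)) → (2*t + 6 = 2*z + 3 ∨ z + 1 = 7) must hold; in canonical form it is (¬(t ≠ -9)) → (2*t = 2*z - 3 ∨ z = 6).
Before b := z: (¬(t ≠ -9)) → (2*t = 2*z - 3 ∨ z = 6)
Before t := t - 3: (¬(t ≠ -6)) → (2*t = 2*z + 3 ∨ z = 6)
Answer: WP = (¬(t ≠ -6)) → (2*t = 2*z + 3 ∨ z = 6)


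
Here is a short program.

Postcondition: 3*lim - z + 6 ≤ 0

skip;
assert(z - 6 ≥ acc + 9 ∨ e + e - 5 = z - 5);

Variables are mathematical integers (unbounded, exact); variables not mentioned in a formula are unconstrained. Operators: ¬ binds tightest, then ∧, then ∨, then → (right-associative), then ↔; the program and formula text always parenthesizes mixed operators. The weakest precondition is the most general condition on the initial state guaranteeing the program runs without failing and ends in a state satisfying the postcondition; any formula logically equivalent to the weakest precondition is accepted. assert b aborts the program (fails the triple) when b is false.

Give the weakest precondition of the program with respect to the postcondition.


Working backward. After the program, the postcondition 3*lim - z + 6 ≤ 0 must hold; in canonical form it is 3*lim ≤ z - 6.
Before assert z - 6 ≥ acc + 9 ∨ e + e - 5 = z - 5: (z ≥ acc + 15 ∨ 2*e = z) ∧ 3*lim ≤ z - 6
Before skip: (z ≥ acc + 15 ∨ 2*e = z) ∧ 3*lim ≤ z - 6
Answer: WP = (z ≥ acc + 15 ∨ 2*e = z) ∧ 3*lim ≤ z - 6


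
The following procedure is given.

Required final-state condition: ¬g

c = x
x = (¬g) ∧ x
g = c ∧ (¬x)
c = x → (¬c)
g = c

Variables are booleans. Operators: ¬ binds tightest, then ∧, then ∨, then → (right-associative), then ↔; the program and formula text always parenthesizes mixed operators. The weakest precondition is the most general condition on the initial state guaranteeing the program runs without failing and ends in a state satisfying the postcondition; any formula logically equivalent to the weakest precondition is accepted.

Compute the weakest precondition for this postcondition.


Working backward. After the program, ¬g must hold.
Before g := c: ¬c
Before c := x → (¬c): ¬(x → (¬c))
Before g := c ∧ (¬x): ¬(x → (¬c))
Before x := (¬g) ∧ x: ¬(((¬g) ∧ x) → (¬c))
Before c := x: ¬(((¬g) ∧ x) → (¬x))
Answer: WP = ¬(((¬g) ∧ x) → (¬x))


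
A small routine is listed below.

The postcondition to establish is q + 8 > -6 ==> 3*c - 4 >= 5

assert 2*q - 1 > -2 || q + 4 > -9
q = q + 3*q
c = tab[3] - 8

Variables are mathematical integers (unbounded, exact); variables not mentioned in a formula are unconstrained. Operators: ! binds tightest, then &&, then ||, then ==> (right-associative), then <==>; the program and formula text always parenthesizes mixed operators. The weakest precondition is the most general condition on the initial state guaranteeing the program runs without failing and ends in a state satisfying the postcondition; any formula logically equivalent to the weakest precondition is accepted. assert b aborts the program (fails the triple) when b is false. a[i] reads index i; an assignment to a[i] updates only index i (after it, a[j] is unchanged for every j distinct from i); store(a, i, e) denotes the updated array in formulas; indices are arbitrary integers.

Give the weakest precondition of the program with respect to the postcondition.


Working backward. After the program, the postcondition q + 8 > -6 ==> 3*c - 4 >= 5 must hold; in canonical form it is q > -14 ==> 3*c >= 9.
Before c := tab[3] - 8: q > -14 ==> 3*tab[3] >= 33
Before q := q + 3*q: 4*q > -14 ==> 3*tab[3] >= 33
Before assert 2*q - 1 > -2 || q + 4 > -9: (2*q > -1 || q > -13) && (4*q > -14 ==> 3*tab[3] >= 33)
Answer: WP = (2*q > -1 || q > -13) && (4*q > -14 ==> 3*tab[3] >= 33)


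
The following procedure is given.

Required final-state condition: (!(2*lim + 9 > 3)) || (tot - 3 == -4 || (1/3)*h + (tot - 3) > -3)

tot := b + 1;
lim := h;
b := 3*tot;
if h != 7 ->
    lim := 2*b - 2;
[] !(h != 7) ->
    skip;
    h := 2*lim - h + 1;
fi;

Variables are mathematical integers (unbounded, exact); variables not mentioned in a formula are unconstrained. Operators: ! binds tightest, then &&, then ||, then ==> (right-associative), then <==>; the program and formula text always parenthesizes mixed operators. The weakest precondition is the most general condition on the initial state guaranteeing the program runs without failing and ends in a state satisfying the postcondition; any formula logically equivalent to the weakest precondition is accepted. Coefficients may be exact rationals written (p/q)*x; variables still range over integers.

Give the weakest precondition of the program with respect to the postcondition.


Working backward. After the program, the postcondition (!(2*lim + 9 > 3)) || (tot - 3 == -4 || (1/3)*h + (tot - 3) > -3) must hold; in canonical form it is (!(2*lim > -6)) || tot == -1 || (1/3)*h + tot > 0.
Then branch requires (!(4*b > -2)) || tot == -1 || (1/3)*h + tot > 0; else branch requires (!(2*lim > -6)) || tot == -1 || (2/3)*lim + tot > (1/3)*h - 1/3.
Before the if: (h != 7 ==> ((!(4*b > -2)) || tot == -1 || (1/3)*h + tot > 0)) && ((!(h != 7)) ==> ((!(2*lim > -6)) || tot == -1 || (2/3)*lim + tot > (1/3)*h - 1/3))
Before b := 3*tot: (h != 7 ==> ((!(12*tot > -2)) || tot == -1 || (1/3)*h + tot > 0)) && ((!(h != 7)) ==> ((!(2*lim > -6)) || tot == -1 || (2/3)*lim + tot > (1/3)*h - 1/3))
Before lim := h: (h != 7 ==> ((!(12*tot > -2)) || tot == -1 || (1/3)*h + tot > 0)) && ((!(h != 7)) ==> ((!(2*h > -6)) || tot == -1 || (1/3)*h + tot > -1/3))
Before tot := b + 1: (h != 7 ==> ((!(12*b > -14)) || b == -2 || b + (1/3)*h > -1)) && ((!(h != 7)) ==> ((!(2*h > -6)) || b == -2 || b + (1/3)*h > -4/3))
Answer: WP = (h != 7 ==> ((!(12*b > -14)) || b == -2 || b + (1/3)*h > -1)) && ((!(h != 7)) ==> ((!(2*h > -6)) || b == -2 || b + (1/3)*h > -4/3))


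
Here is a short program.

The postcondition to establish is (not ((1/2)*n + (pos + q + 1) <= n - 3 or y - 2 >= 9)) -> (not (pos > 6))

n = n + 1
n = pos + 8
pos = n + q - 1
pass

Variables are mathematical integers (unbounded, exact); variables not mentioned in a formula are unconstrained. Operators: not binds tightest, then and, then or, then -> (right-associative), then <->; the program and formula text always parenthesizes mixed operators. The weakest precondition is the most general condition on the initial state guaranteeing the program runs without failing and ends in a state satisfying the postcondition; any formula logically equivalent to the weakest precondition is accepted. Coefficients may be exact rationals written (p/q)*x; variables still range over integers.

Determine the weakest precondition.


Working backward. After the program, the postcondition (not ((1/2)*n + (pos + q + 1) <= n - 3 or y - 2 >= 9)) -> (not (pos > 6)) must hold; in canonical form it is (not (pos + q <= (1/2)*n - 4 or y >= 11)) -> (not (pos > 6)).
Before skip: (not (pos + q <= (1/2)*n - 4 or y >= 11)) -> (not (pos > 6))
Before pos := n + q - 1: (not ((1/2)*n + 2*q <= -3 or y >= 11)) -> (not (n + q > 7))
Before n := pos + 8: (not ((1/2)*pos + 2*q <= -7 or y >= 11)) -> (not (pos + q > -1))
Before n := n + 1: (not ((1/2)*pos + 2*q <= -7 or y >= 11)) -> (not (pos + q > -1))
Answer: WP = (not ((1/2)*pos + 2*q <= -7 or y >= 11)) -> (not (pos + q > -1))


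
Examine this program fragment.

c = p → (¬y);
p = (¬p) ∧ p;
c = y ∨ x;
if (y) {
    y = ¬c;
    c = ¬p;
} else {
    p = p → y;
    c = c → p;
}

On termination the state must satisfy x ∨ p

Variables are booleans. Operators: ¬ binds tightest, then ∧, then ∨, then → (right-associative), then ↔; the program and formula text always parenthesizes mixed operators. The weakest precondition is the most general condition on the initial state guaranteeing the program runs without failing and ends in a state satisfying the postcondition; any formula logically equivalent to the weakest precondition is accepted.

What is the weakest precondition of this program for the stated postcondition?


Working backward. After the program, x ∨ p must hold.
Then branch requires x ∨ p; else branch requires x ∨ (p → y).
Before the if: (y → (x ∨ p)) ∧ ((¬y) → (x ∨ (p → y)))
Before c := y ∨ x: (y → (x ∨ p)) ∧ ((¬y) → (x ∨ (p → y)))
Before p := (¬p) ∧ p: y → x
Before c := p → (¬y): y → x
Answer: WP = y → x


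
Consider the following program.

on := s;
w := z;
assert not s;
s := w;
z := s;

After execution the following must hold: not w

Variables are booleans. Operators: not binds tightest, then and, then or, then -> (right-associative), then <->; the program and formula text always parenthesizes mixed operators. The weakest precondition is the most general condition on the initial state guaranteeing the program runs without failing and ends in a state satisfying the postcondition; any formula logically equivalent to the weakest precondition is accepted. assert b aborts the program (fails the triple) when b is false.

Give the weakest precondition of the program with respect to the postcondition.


Working backward. After the program, not w must hold.
Before z := s: not w
Before s := w: not w
Before assert not s: (not s) and (not w)
Before w := z: (not s) and (not z)
Before on := s: (not s) and (not z)
Answer: WP = (not s) and (not z)


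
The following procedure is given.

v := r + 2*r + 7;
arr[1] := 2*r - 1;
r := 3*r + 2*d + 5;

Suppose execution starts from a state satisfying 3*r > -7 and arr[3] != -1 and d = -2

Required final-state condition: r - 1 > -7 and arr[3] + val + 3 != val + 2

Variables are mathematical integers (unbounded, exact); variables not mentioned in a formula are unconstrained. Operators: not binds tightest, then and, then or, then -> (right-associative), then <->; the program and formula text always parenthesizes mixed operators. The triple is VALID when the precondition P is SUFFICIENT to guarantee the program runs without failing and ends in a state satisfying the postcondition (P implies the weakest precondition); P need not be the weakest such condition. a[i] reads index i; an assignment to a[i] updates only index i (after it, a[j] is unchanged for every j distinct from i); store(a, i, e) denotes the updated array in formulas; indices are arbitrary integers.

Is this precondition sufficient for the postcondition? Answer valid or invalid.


Working backward. After the program, the postcondition r - 1 > -7 and arr[3] + val + 3 != val + 2 must hold; in canonical form it is r > -6 and arr[3] != -1.
Before r := 3*r + 2*d + 5: 2*d + 3*r > -11 and arr[3] != -1
Before arr[1] := 2*r - 1: 2*d + 3*r > -11 and arr[3] != -1
Before v := r + 2*r + 7: 2*d + 3*r > -11 and arr[3] != -1
The weakest precondition is 2*d + 3*r > -11 and arr[3] != -1.
Check whether 3*r > -7 and arr[3] != -1 and d = -2 implies it.
Every state satisfying the precondition satisfies the weakest precondition: the implication holds.
Answer: valid


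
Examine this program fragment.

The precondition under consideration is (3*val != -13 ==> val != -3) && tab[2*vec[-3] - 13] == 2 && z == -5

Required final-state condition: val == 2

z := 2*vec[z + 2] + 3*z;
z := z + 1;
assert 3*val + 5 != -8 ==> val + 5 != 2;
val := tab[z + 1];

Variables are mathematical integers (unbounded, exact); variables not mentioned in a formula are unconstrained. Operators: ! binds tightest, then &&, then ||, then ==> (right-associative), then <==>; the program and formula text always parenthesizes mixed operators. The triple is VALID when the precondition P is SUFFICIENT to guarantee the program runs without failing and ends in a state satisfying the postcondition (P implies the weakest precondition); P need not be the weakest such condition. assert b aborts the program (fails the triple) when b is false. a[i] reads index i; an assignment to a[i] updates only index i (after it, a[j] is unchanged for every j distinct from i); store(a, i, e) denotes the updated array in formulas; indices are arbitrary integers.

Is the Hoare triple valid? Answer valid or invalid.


Working backward. After the program, val == 2 must hold.
Before val := tab[z + 1]: tab[z + 1] == 2
Before assert 3*val + 5 != -8 ==> val + 5 != 2: (3*val != -13 ==> val != -3) && tab[z + 1] == 2
Before z := z + 1: (3*val != -13 ==> val != -3) && tab[z + 2] == 2
Before z := 2*vec[z + 2] + 3*z: (3*val != -13 ==> val != -3) && tab[2*vec[z + 2] + 3*z + 2] == 2
The weakest precondition is (3*val != -13 ==> val != -3) && tab[2*vec[z + 2] + 3*z + 2] == 2.
Check whether (3*val != -13 ==> val != -3) && tab[2*vec[-3] - 13] == 2 && z == -5 implies it.
Every state satisfying the precondition satisfies the weakest precondition: the implication holds.
Answer: valid


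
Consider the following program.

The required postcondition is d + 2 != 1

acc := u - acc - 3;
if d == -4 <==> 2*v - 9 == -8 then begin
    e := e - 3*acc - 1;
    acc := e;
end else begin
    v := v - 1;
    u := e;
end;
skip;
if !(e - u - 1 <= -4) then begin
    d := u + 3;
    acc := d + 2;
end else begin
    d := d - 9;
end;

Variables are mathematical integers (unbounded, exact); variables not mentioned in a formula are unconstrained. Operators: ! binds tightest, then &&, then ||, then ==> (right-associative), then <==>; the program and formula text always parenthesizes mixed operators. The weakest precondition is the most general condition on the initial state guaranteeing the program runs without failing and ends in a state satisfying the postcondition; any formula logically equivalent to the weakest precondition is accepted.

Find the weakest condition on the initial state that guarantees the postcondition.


Working backward. After the program, the postcondition d + 2 != 1 must hold; in canonical form it is d != -1.
Then branch requires u != -4; else branch requires d != 8.
Before the if: ((!(e <= u - 3)) ==> u != -4) && (e <= u - 3 ==> d != 8)
Before skip: ((!(e <= u - 3)) ==> u != -4) && (e <= u - 3 ==> d != 8)
Then branch requires ((!(e <= 3*acc + u - 2)) ==> u != -4) && (e <= 3*acc + u - 2 ==> d != 8); else branch requires e != -4.
Before the if: ((d == -4 <==> 2*v == 1) ==> (((!(e <= 3*acc + u - 2)) ==> u != -4) && (e <= 3*acc + u - 2 ==> d != 8))) && ((!(d == -4 <==> 2*v == 1)) ==> e != -4)
Before acc := u - acc - 3: ((d == -4 <==> 2*v == 1) ==> (((!(3*acc + e <= 4*u - 11)) ==> u != -4) && (3*acc + e <= 4*u - 11 ==> d != 8))) && ((!(d == -4 <==> 2*v == 1)) ==> e != -4)
Answer: WP = ((d == -4 <==> 2*v == 1) ==> (((!(3*acc + e <= 4*u - 11)) ==> u != -4) && (3*acc + e <= 4*u - 11 ==> d != 8))) && ((!(d == -4 <==> 2*v == 1)) ==> e != -4)


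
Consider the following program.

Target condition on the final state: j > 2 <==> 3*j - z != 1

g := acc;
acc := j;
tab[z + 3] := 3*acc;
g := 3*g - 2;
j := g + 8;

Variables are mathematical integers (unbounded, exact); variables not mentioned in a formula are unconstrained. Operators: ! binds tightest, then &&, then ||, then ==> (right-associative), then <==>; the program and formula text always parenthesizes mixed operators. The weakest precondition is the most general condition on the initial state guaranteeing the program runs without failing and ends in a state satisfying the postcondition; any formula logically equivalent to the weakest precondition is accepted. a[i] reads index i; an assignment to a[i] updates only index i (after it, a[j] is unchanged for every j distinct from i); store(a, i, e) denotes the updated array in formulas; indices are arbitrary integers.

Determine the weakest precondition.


Working backward. After the program, the postcondition j > 2 <==> 3*j - z != 1 must hold; in canonical form it is j > 2 <==> 3*j != z + 1.
Before j := g + 8: g > -6 <==> 3*g != z - 23
Before g := 3*g - 2: 3*g > -4 <==> 9*g != z - 17
Before tab[z + 3] := 3*acc: 3*g > -4 <==> 9*g != z - 17
Before acc := j: 3*g > -4 <==> 9*g != z - 17
Before g := acc: 3*acc > -4 <==> 9*acc != z - 17
Answer: WP = 3*acc > -4 <==> 9*acc != z - 17


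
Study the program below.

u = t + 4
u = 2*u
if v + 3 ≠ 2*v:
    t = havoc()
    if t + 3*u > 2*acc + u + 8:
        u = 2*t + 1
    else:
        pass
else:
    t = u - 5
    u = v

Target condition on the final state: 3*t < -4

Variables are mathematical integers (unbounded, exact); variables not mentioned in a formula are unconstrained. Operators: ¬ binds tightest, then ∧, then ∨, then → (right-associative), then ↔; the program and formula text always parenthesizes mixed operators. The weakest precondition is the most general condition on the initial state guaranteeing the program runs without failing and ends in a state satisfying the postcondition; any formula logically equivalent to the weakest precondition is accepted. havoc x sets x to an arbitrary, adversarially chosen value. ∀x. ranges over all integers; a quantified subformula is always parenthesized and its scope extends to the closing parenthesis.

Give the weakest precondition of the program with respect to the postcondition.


Working backward. After the program, 3*t < -4 must hold.
Then branch requires ∀t_1. ((t_1 + 2*u > 2*acc + 8 → 3*t_1 < -4) ∧ ((¬(t_1 + 2*u > 2*acc + 8)) → 3*t_1 < -4)); else branch requires 3*u < 11.
Before the if: (v ≠ 3 → (∀t_1. ((t_1 + 2*u > 2*acc + 8 → 3*t_1 < -4) ∧ ((¬(t_1 + 2*u > 2*acc + 8)) → 3*t_1 < -4)))) ∧ ((¬(v ≠ 3)) → 3*u < 11)
Before u := 2*u: (v ≠ 3 → (∀t_1. ((t_1 + 4*u > 2*acc + 8 → 3*t_1 < -4) ∧ ((¬(t_1 + 4*u > 2*acc + 8)) → 3*t_1 < -4)))) ∧ ((¬(v ≠ 3)) → 6*u < 11)
Before u := t + 4: (v ≠ 3 → (∀t_1. ((4*t + t_1 > 2*acc - 8 → 3*t_1 < -4) ∧ ((¬(4*t + t_1 > 2*acc - 8)) → 3*t_1 < -4)))) ∧ ((¬(v ≠ 3)) → 6*t < -13)
Answer: WP = (v ≠ 3 → (∀t_1. ((4*t + t_1 > 2*acc - 8 → 3*t_1 < -4) ∧ ((¬(4*t + t_1 > 2*acc - 8)) → 3*t_1 < -4)))) ∧ ((¬(v ≠ 3)) → 6*t < -13)


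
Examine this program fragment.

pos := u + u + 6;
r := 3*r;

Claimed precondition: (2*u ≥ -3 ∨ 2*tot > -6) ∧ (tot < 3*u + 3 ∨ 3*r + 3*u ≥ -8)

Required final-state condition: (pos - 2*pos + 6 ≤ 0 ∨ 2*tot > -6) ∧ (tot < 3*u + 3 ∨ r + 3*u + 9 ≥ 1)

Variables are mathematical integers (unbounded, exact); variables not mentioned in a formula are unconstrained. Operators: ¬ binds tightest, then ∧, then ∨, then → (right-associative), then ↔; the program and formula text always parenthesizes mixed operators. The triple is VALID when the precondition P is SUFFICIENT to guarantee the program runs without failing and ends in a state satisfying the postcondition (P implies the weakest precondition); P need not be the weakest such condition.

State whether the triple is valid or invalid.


Working backward. After the program, the postcondition (pos - 2*pos + 6 ≤ 0 ∨ 2*tot > -6) ∧ (tot < 3*u + 3 ∨ r + 3*u + 9 ≥ 1) must hold; in canonical form it is (pos ≥ 6 ∨ 2*tot > -6) ∧ (tot < 3*u + 3 ∨ r + 3*u ≥ -8).
Before r := 3*r: (pos ≥ 6 ∨ 2*tot > -6) ∧ (tot < 3*u + 3 ∨ 3*r + 3*u ≥ -8)
Before pos := u + u + 6: (2*u ≥ 0 ∨ 2*tot > -6) ∧ (tot < 3*u + 3 ∨ 3*r + 3*u ≥ -8)
The weakest precondition is (2*u ≥ 0 ∨ 2*tot > -6) ∧ (tot < 3*u + 3 ∨ 3*r + 3*u ≥ -8).
Check whether (2*u ≥ -3 ∨ 2*tot > -6) ∧ (tot < 3*u + 3 ∨ 3*r + 3*u ≥ -8) implies it.
Countermodel: at the initial state r = -2, tot = -3, u = -1, the precondition holds but the weakest precondition fails.
Answer: invalid
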